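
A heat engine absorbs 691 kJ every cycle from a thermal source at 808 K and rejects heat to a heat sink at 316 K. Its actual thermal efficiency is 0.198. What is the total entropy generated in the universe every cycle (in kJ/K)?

ΔS_univ ≈ 0.899 kJ/K

W = η·Q_H = 0.198 × 691 = 136.8 kJ, so Q_C = Q_H − W = 554.2 kJ.
The hot reservoir loses entropy Q_H/T_H = 691/808.00 = 0.8552 kJ/K; the cold reservoir gains Q_C/T_C = 554.2/316.00 = 1.754 kJ/K.
ΔS_univ = −Q_H/T_H + Q_C/T_C = 0.899 kJ/K (> 0, since η = 0.198 < η_Carnot = 0.609).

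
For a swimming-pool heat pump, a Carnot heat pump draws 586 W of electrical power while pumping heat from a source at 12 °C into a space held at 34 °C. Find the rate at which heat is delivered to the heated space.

T_H = 34 °C → 34 + 273.15 = 307.15 K.
T_C = 12 °C → 12 + 273.15 = 285.15 K.
For a reversible heat pump, COP_HP = T_H/(T_H − T_C) = 307.15/22.00 = 13.9614.
Q_H = COP_HP · W = 13.9614 × 586 = 8181 W.

Q̇_H ≈ 8181 W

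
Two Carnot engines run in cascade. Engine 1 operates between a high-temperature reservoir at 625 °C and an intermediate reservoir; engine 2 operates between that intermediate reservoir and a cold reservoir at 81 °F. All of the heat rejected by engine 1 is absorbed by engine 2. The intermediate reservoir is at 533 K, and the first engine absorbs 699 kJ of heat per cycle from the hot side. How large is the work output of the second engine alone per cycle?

T_H = 625 °C → 625 + 273.15 = 898.15 K.
T_C = 81 °F → (81 − 32) × 5/9 = 27.22 °C = 300.37 K.
Heat entering the second stage: Q_m = Q_H·(T_m/T_H) = 699 × 533.00/898.15 = 415 kJ.
Second-stage efficiency η₂ = 1 − T_C/T_m = 1 − 300.37/533.00 = 0.4364, so W₂ = η₂·Q_m = 181 kJ.

W₂ ≈ 181 kJ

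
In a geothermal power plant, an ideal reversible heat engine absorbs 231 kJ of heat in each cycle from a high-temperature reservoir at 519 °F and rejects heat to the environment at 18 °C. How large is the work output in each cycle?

W ≈ 107 kJ

T_H = 519 °F → (519 − 32) × 5/9 = 270.56 °C = 543.71 K.
T_C = 18 °C → 18 + 273.15 = 291.15 K.
For a reversible engine, η = 1 − T_C/T_H = 1 − 291.15/543.71 = 0.4645.
W = η·Q_H = 0.4645 × 231 = 107 kJ.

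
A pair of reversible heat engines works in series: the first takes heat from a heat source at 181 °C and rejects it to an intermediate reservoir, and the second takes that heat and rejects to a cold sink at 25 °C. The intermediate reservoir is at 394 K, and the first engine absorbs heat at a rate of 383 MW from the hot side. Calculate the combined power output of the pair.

T_H = 181 °C → 181 + 273.15 = 454.15 K.
T_C = 25 °C → 25 + 273.15 = 298.15 K.
Two reversible stages in series are equivalent to a single Carnot engine between T_H and T_C, so η_total = 1 − T_C/T_H = 1 − 298.15/454.15 = 0.3435.
W_total = η_total · Q_H = 0.3435 × 383 = 132 MW.

Ẇ_total ≈ 132 MW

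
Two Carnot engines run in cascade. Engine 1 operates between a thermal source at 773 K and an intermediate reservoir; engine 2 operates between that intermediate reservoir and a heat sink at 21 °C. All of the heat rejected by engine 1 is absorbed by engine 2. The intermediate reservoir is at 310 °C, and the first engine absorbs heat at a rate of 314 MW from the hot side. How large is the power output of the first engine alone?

Ẇ₁ ≈ 77.1 MW

T_C = 21 °C → 21 + 273.15 = 294.15 K.
T_m = 310 °C → 310 + 273.15 = 583.15 K.
First-stage efficiency η₁ = 1 − T_m/T_H = 1 − 583.15/773.00 = 0.2456.
W₁ = η₁·Q_H = 0.2456 × 314 = 77.1 MW.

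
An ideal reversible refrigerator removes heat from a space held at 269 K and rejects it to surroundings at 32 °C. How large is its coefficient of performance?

T_H = 32 °C → 32 + 273.15 = 305.15 K.
COP_R = T_C/(T_H − T_C) = 269.00/(305.15 − 269.00) = 7.441.

COP_R ≈ 7.441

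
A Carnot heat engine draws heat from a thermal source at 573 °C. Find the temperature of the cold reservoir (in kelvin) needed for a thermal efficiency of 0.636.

T_H = 573 °C → 573 + 273.15 = 846.15 K.
From η = 1 − T_C/T_H, T_C = T_H·(1 − η) = 846.15 × (1 − 0.636) = 308 K.

T_C ≈ 308 K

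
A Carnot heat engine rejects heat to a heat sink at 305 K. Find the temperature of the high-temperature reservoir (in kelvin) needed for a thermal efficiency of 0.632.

From η = 1 − T_C/T_H, solving for T_H gives T_H = T_C/(1 − η) = 305.00/(1 − 0.632) = 829 K.

T_H ≈ 829 K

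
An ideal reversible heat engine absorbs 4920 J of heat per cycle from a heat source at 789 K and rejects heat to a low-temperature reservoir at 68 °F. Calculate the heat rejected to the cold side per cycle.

T_C = 68 °F → (68 − 32) × 5/9 = 20.00 °C = 293.15 K.
For a reversible engine, η = 1 − T_C/T_H = 1 − 293.15/789.00 = 0.6285.
For a reversible cycle Q_C/Q_H = T_C/T_H, so Q_C = 4920 × 293.15/789.00 = 1830 J.

Q_C ≈ 1830 J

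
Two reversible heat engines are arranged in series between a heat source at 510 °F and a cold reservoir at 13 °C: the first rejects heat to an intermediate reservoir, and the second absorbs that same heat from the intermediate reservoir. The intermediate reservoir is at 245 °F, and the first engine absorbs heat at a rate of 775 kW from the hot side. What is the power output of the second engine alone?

Ẇ₂ ≈ 152 kW

T_H = 510 °F → (510 − 32) × 5/9 = 265.56 °C = 538.71 K.
T_C = 13 °C → 13 + 273.15 = 286.15 K.
T_m = 245 °F → (245 − 32) × 5/9 = 118.33 °C = 391.48 K.
Heat entering the second stage: Q_m = Q_H·(T_m/T_H) = 775 × 391.48/538.71 = 563 kW.
Second-stage efficiency η₂ = 1 − T_C/T_m = 1 − 286.15/391.48 = 0.2691, so W₂ = η₂·Q_m = 152 kW.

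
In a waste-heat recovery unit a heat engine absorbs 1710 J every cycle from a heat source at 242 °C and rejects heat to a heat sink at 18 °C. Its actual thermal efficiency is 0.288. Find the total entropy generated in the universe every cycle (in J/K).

T_H = 242 °C → 242 + 273.15 = 515.15 K.
T_C = 18 °C → 18 + 273.15 = 291.15 K.
W = η·Q_H = 0.288 × 1710 = 492.5 J, so Q_C = Q_H − W = 1218 J.
The hot reservoir loses entropy Q_H/T_H = 1710/515.15 = 3.319 J/K; the cold reservoir gains Q_C/T_C = 1218/291.15 = 4.182 J/K.
ΔS_univ = −Q_H/T_H + Q_C/T_C = 0.8623 J/K (> 0, since η = 0.288 < η_Carnot = 0.435).

ΔS_univ ≈ 0.8623 J/K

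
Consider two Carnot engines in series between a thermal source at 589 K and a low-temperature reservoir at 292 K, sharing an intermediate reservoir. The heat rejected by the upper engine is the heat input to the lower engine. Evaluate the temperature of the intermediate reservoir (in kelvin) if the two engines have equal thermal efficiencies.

T_m ≈ 415 K

Equal efficiencies require 1 − T_m/T_H = 1 − T_C/T_m, i.e. T_m/T_H = T_C/T_m, so T_m = √(T_H·T_C) = √(589.00 × 292.00) = 415 K.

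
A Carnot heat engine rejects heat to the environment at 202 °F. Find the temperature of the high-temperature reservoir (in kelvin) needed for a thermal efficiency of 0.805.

T_C = 202 °F → (202 − 32) × 5/9 = 94.44 °C = 367.59 K.
From η = 1 − T_C/T_H, solving for T_H gives T_H = T_C/(1 − η) = 367.59/(1 − 0.805) = 1885 K.

T_H ≈ 1885 K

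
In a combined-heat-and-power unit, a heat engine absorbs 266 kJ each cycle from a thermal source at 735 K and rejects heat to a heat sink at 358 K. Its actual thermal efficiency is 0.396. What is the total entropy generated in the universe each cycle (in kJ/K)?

W = η·Q_H = 0.396 × 266 = 105.3 kJ, so Q_C = Q_H − W = 160.7 kJ.
Reservoir entropy changes: ΔS_H = −Q_H/T_H = −266/735.00 = -0.3619 kJ/K and ΔS_C = +Q_C/T_C = 160.7/358.00 = 0.4488 kJ/K.
ΔS_univ = −Q_H/T_H + Q_C/T_C = 0.0869 kJ/K (> 0, since η = 0.396 < η_Carnot = 0.513).

ΔS_univ ≈ 0.0869 kJ/K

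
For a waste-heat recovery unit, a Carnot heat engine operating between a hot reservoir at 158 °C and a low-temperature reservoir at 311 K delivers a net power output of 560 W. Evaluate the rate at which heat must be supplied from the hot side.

Q̇_H ≈ 2010 W

T_H = 158 °C → 158 + 273.15 = 431.15 K.
η_rev = 1 − T_C/T_H = 1 − 311.00/431.15 = 0.2787.
Q_H = W/η = 560/0.2787 = 2010 W.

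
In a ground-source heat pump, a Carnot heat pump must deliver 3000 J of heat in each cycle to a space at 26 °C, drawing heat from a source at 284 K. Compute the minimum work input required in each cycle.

W_in ≈ 151.9 J

T_H = 26 °C → 26 + 273.15 = 299.15 K.
The Carnot heat-pump COP is COP_HP = T_H/(T_H − T_C) = 299.15/15.15 = 19.7459.
W = Q_H/COP_HP = 3000/19.7459 = 151.9 J.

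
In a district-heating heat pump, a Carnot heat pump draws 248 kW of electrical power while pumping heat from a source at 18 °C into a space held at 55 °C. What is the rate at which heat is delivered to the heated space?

T_H = 55 °C → 55 + 273.15 = 328.15 K.
T_C = 18 °C → 18 + 273.15 = 291.15 K.
The Carnot heat-pump COP is COP_HP = T_H/(T_H − T_C) = 328.15/37.00 = 8.8689.
Q_H = COP_HP · W = 8.8689 × 248 = 2200 kW.

Q̇_H ≈ 2200 kW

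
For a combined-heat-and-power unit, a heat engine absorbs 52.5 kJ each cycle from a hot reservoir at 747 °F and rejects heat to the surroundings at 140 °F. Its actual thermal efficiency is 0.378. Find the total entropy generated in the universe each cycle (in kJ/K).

T_H = 747 °F → (747 − 32) × 5/9 = 397.22 °C = 670.37 K.
T_C = 140 °F → (140 − 32) × 5/9 = 60.00 °C = 333.15 K.
W = η·Q_H = 0.378 × 52.5 = 19.84 kJ, so Q_C = Q_H − W = 32.66 kJ.
Entropy balance on the reservoirs: −Q_H/T_H = -0.07831 kJ/K, +Q_C/T_C = 0.09802 kJ/K.
ΔS_univ = −Q_H/T_H + Q_C/T_C = 0.0197 kJ/K (> 0, since η = 0.378 < η_Carnot = 0.503).

ΔS_univ ≈ 0.0197 kJ/K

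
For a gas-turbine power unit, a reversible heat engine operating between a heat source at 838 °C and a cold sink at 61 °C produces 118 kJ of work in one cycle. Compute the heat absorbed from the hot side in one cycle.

T_H = 838 °C → 838 + 273.15 = 1111.15 K.
T_C = 61 °C → 61 + 273.15 = 334.15 K.
Since the cycle is reversible, η = 1 − T_C/T_H = 1 − 334.15/1111.15 = 0.6993.
Q_H = W/η = 118/0.6993 = 169 kJ.

Q_H ≈ 169 kJ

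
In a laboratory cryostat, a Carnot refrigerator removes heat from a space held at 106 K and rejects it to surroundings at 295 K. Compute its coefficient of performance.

COP_R ≈ 0.5608

Carnot COP: COP_R = T_C/(T_H − T_C) = 106.00/(295.00 − 106.00) = 0.5608.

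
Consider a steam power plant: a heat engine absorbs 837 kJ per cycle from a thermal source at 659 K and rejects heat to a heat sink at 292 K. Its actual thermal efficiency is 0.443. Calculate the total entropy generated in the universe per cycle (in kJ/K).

ΔS_univ ≈ 0.3265 kJ/K

W = η·Q_H = 0.443 × 837 = 370.8 kJ, so Q_C = Q_H − W = 466.2 kJ.
Reservoir entropy changes: ΔS_H = −Q_H/T_H = −837/659.00 = -1.270 kJ/K and ΔS_C = +Q_C/T_C = 466.2/292.00 = 1.597 kJ/K.
ΔS_univ = −Q_H/T_H + Q_C/T_C = 0.3265 kJ/K (> 0, since η = 0.443 < η_Carnot = 0.557).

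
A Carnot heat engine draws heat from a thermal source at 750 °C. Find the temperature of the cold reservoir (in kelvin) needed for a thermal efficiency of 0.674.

T_H = 750 °C → 750 + 273.15 = 1023.15 K.
From η = 1 − T_C/T_H, T_C = T_H·(1 − η) = 1023.15 × (1 − 0.674) = 334 K.

T_C ≈ 334 K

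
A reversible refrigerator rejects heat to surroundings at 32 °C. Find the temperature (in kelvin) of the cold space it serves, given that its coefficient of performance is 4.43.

T_H = 32 °C → 32 + 273.15 = 305.15 K.
COP_R = T_C/(T_H − T_C) ⇒ T_C = T_H·COP_R/(1 + COP_R) = 305.15 × 4.43/(1 + 4.43) = 249 K.

T_C ≈ 249 K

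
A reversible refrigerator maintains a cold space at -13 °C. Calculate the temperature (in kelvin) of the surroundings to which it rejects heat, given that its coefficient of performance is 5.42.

T_C = -13 °C → -13 + 273.15 = 260.15 K.
COP_R = T_C/(T_H − T_C) ⇒ T_H = T_C·(1 + 1/COP_R) = 260.15 × (1 + 1/5.42) = 308 K.

T_H ≈ 308 K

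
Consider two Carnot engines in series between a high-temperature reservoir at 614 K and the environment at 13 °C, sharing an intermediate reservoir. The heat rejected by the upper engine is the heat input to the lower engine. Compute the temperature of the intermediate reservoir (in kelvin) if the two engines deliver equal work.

T_C = 13 °C → 13 + 273.15 = 286.15 K.
For reversible stages Q_m = Q_H·(T_m/T_H). Setting W₁ = Q_H(1 − T_m/T_H) equal to W₂ = Q_m(1 − T_C/T_m) = Q_H·(T_m − T_C)/T_H gives T_H − T_m = T_m − T_C, so T_m = (T_H + T_C)/2 = (614.00 + 286.15)/2 = 450 K.

T_m ≈ 450 K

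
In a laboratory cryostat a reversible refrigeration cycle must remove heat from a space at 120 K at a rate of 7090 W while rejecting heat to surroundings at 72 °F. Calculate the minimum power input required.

T_H = 72 °F → (72 − 32) × 5/9 = 22.22 °C = 295.37 K.
For a reversible refrigerator, COP_R = T_C/(T_H − T_C) = 120.00/175.37 = 0.6843.
W = Q_C/COP_R = 7090/0.6843 = 10360 W.

Ẇ_in ≈ 10360 W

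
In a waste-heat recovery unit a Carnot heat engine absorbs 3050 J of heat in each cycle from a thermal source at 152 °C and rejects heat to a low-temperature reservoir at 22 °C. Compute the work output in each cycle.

T_H = 152 °C → 152 + 273.15 = 425.15 K.
T_C = 22 °C → 22 + 273.15 = 295.15 K.
Since the cycle is reversible, η = 1 − T_C/T_H = 1 − 295.15/425.15 = 0.3058.
W = η·Q_H = 0.3058 × 3050 = 933 J.

W ≈ 933 J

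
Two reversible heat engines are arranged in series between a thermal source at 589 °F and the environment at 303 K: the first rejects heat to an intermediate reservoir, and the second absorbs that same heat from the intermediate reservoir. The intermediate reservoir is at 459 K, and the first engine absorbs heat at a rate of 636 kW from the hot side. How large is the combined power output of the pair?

Ẇ_total ≈ 305.2 kW

T_H = 589 °F → (589 − 32) × 5/9 = 309.44 °C = 582.59 K.
Two reversible stages in series are equivalent to a single Carnot engine between T_H and T_C, so η_total = 1 − T_C/T_H = 1 − 303.00/582.59 = 0.4799.
W_total = η_total · Q_H = 0.4799 × 636 = 305.2 kW.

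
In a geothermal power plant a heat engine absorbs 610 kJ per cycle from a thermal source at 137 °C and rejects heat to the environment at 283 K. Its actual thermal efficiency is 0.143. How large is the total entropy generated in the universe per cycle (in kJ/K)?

T_H = 137 °C → 137 + 273.15 = 410.15 K.
W = η·Q_H = 0.143 × 610 = 87.23 kJ, so Q_C = Q_H − W = 522.8 kJ.
The hot reservoir loses entropy Q_H/T_H = 610/410.15 = 1.487 kJ/K; the cold reservoir gains Q_C/T_C = 522.8/283.00 = 1.847 kJ/K.
ΔS_univ = −Q_H/T_H + Q_C/T_C = 0.3600 kJ/K (> 0, since η = 0.143 < η_Carnot = 0.310).

ΔS_univ ≈ 0.3600 kJ/K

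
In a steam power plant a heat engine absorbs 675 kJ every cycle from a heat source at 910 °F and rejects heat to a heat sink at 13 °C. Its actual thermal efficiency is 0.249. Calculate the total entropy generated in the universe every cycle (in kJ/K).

ΔS_univ ≈ 0.884 kJ/K

T_H = 910 °F → (910 − 32) × 5/9 = 487.78 °C = 760.93 K.
T_C = 13 °C → 13 + 273.15 = 286.15 K.
W = η·Q_H = 0.249 × 675 = 168.1 kJ, so Q_C = Q_H − W = 506.9 kJ.
Entropy balance on the reservoirs: −Q_H/T_H = -0.8871 kJ/K, +Q_C/T_C = 1.772 kJ/K.
ΔS_univ = −Q_H/T_H + Q_C/T_C = 0.884 kJ/K (> 0, since η = 0.249 < η_Carnot = 0.624).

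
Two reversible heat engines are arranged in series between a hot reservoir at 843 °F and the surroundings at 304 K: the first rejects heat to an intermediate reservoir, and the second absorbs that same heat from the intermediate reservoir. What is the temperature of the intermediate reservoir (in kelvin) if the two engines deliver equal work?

T_m ≈ 513.9 K

T_H = 843 °F → (843 − 32) × 5/9 = 450.56 °C = 723.71 K.
For reversible stages Q_m = Q_H·(T_m/T_H). Setting W₁ = Q_H(1 − T_m/T_H) equal to W₂ = Q_m(1 − T_C/T_m) = Q_H·(T_m − T_C)/T_H gives T_H − T_m = T_m − T_C, so T_m = (T_H + T_C)/2 = (723.71 + 304.00)/2 = 513.9 K.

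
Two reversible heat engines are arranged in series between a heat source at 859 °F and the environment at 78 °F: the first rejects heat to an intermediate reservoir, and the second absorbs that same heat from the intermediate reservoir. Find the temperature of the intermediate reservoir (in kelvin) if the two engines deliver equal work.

T_H = 859 °F → (859 − 32) × 5/9 = 459.44 °C = 732.59 K.
T_C = 78 °F → (78 − 32) × 5/9 = 25.56 °C = 298.71 K.
For reversible stages Q_m = Q_H·(T_m/T_H). Setting W₁ = Q_H(1 − T_m/T_H) equal to W₂ = Q_m(1 − T_C/T_m) = Q_H·(T_m − T_C)/T_H gives T_H − T_m = T_m − T_C, so T_m = (T_H + T_C)/2 = (732.59 + 298.71)/2 = 516 K.

T_m ≈ 516 K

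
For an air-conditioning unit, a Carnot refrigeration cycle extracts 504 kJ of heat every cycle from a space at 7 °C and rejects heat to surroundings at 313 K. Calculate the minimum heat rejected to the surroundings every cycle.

Q_H ≈ 563 kJ

T_C = 7 °C → 7 + 273.15 = 280.15 K.
For a reversible cycle Q_H/Q_C = T_H/T_C, so Q_H = Q_C·T_H/T_C = 504 × 313.00/280.15 = 563 kJ.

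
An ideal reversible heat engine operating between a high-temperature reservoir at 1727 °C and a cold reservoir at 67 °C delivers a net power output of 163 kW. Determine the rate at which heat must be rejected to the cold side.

T_H = 1727 °C → 1727 + 273.15 = 2000.15 K.
T_C = 67 °C → 67 + 273.15 = 340.15 K.
Carnot efficiency: η = 1 − T_C/T_H = 1 − 340.15/2000.15 = 0.8299.
Since Q_C/Q_H = T_C/T_H and Q_H = W/η, Q_C = W·T_C/(T_H − T_C) = 163 × 340.15/1660.00 = 33.4 kW.

Q̇_C ≈ 33.4 kW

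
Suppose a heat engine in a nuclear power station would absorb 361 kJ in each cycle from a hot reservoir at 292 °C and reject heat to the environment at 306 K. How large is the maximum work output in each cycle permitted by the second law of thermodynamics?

T_H = 292 °C → 292 + 273.15 = 565.15 K.
By the Carnot theorem, η_max = 1 − T_C/T_H = 1 − 306.00/565.15 = 0.4586.
W_max = η_max · Q_H = 0.4586 × 361 = 166 kJ.

W_max ≈ 166 kJ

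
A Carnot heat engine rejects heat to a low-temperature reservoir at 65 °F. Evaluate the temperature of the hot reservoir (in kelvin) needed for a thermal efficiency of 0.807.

T_C = 65 °F → (65 − 32) × 5/9 = 18.33 °C = 291.48 K.
From η = 1 − T_C/T_H, solving for T_H gives T_H = T_C/(1 − η) = 291.48/(1 − 0.807) = 1510 K.

T_H ≈ 1510 K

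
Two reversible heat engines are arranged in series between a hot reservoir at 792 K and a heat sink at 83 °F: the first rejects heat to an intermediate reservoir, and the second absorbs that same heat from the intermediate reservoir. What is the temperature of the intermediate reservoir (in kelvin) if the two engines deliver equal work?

T_C = 83 °F → (83 − 32) × 5/9 = 28.33 °C = 301.48 K.
For reversible stages Q_m = Q_H·(T_m/T_H). Setting W₁ = Q_H(1 − T_m/T_H) equal to W₂ = Q_m(1 − T_C/T_m) = Q_H·(T_m − T_C)/T_H gives T_H − T_m = T_m − T_C, so T_m = (T_H + T_C)/2 = (792.00 + 301.48)/2 = 546.7 K.

T_m ≈ 546.7 K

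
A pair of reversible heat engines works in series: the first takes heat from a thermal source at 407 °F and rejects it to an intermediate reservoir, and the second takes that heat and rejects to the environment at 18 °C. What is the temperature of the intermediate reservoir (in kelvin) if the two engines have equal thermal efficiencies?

T_H = 407 °F → (407 − 32) × 5/9 = 208.33 °C = 481.48 K.
T_C = 18 °C → 18 + 273.15 = 291.15 K.
Equal efficiencies require 1 − T_m/T_H = 1 − T_C/T_m, i.e. T_m/T_H = T_C/T_m, so T_m = √(T_H·T_C) = √(481.48 × 291.15) = 374.4 K.

T_m ≈ 374.4 K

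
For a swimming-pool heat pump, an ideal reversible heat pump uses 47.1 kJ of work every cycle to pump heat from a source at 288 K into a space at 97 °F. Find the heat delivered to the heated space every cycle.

Q_H ≈ 685.1 kJ

T_H = 97 °F → (97 − 32) × 5/9 = 36.11 °C = 309.26 K.
Reversible heating COP: COP_HP = T_H/(T_H − T_C) = 309.26/21.26 = 14.5459.
Q_H = COP_HP · W = 14.5459 × 47.1 = 685.1 kJ.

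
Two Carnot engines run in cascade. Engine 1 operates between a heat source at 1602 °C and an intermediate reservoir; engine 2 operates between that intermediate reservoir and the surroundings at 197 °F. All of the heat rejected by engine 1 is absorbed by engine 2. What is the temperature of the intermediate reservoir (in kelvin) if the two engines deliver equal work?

T_m ≈ 1120 K

T_H = 1602 °C → 1602 + 273.15 = 1875.15 K.
T_C = 197 °F → (197 − 32) × 5/9 = 91.67 °C = 364.82 K.
For reversible stages Q_m = Q_H·(T_m/T_H). Setting W₁ = Q_H(1 − T_m/T_H) equal to W₂ = Q_m(1 − T_C/T_m) = Q_H·(T_m − T_C)/T_H gives T_H − T_m = T_m − T_C, so T_m = (T_H + T_C)/2 = (1875.15 + 364.82)/2 = 1120 K.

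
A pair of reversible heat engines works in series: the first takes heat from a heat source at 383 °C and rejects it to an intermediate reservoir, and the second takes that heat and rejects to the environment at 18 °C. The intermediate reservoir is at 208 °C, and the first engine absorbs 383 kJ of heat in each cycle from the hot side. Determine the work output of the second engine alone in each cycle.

W₂ ≈ 111 kJ

T_H = 383 °C → 383 + 273.15 = 656.15 K.
T_C = 18 °C → 18 + 273.15 = 291.15 K.
T_m = 208 °C → 208 + 273.15 = 481.15 K.
Heat entering the second stage: Q_m = Q_H·(T_m/T_H) = 383 × 481.15/656.15 = 281 kJ.
Second-stage efficiency η₂ = 1 − T_C/T_m = 1 − 291.15/481.15 = 0.3949, so W₂ = η₂·Q_m = 111 kJ.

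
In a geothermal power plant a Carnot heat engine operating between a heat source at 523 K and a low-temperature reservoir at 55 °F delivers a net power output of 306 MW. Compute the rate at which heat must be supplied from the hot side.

Q̇_H ≈ 675 MW

T_C = 55 °F → (55 − 32) × 5/9 = 12.78 °C = 285.93 K.
Since the cycle is reversible, η = 1 − T_C/T_H = 1 − 285.93/523.00 = 0.4533.
Q_H = W/η = 306/0.4533 = 675 MW.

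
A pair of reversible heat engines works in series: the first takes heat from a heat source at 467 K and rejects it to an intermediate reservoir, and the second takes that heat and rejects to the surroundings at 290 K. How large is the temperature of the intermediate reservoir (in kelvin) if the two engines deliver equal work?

For reversible stages Q_m = Q_H·(T_m/T_H). Setting W₁ = Q_H(1 − T_m/T_H) equal to W₂ = Q_m(1 − T_C/T_m) = Q_H·(T_m − T_C)/T_H gives T_H − T_m = T_m − T_C, so T_m = (T_H + T_C)/2 = (467.00 + 290.00)/2 = 378 K.

T_m ≈ 378 K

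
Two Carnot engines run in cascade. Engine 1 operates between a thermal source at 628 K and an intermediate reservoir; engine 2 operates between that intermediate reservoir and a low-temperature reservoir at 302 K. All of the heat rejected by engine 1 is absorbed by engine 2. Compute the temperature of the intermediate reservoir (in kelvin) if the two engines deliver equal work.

T_m ≈ 465 K

For reversible stages Q_m = Q_H·(T_m/T_H). Setting W₁ = Q_H(1 − T_m/T_H) equal to W₂ = Q_m(1 − T_C/T_m) = Q_H·(T_m − T_C)/T_H gives T_H − T_m = T_m − T_C, so T_m = (T_H + T_C)/2 = (628.00 + 302.00)/2 = 465 K.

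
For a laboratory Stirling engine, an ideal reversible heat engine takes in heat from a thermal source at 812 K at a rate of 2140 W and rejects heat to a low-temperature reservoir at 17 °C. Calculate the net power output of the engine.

T_C = 17 °C → 17 + 273.15 = 290.15 K.
The Carnot efficiency is η = 1 − T_C/T_H = 1 − 290.15/812.00 = 0.6427.
W = η·Q_H = 0.6427 × 2140 = 1380 W.

Ẇ ≈ 1380 W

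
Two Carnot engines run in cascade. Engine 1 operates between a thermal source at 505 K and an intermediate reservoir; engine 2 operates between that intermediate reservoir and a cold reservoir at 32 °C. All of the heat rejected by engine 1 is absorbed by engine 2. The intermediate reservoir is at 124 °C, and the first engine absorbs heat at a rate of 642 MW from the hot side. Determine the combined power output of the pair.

T_C = 32 °C → 32 + 273.15 = 305.15 K.
Two reversible stages in series are equivalent to a single Carnot engine between T_H and T_C, so η_total = 1 − T_C/T_H = 1 − 305.15/505.00 = 0.3957.
W_total = η_total · Q_H = 0.3957 × 642 = 254 MW.

Ẇ_total ≈ 254 MW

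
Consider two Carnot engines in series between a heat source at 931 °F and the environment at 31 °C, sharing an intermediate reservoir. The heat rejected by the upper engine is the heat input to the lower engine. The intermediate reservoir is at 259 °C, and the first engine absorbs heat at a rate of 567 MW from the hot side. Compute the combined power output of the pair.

T_H = 931 °F → (931 − 32) × 5/9 = 499.44 °C = 772.59 K.
T_C = 31 °C → 31 + 273.15 = 304.15 K.
Two reversible stages in series are equivalent to a single Carnot engine between T_H and T_C, so η_total = 1 − T_C/T_H = 1 − 304.15/772.59 = 0.6063.
W_total = η_total · Q_H = 0.6063 × 567 = 343.8 MW.

Ẇ_total ≈ 343.8 MW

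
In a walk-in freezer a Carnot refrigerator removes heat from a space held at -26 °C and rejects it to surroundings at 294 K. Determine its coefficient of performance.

T_C = -26 °C → -26 + 273.15 = 247.15 K.
The reversible coefficient of performance is COP_R = T_C/(T_H − T_C) = 247.15/(294.00 − 247.15) = 5.275.

COP_R ≈ 5.275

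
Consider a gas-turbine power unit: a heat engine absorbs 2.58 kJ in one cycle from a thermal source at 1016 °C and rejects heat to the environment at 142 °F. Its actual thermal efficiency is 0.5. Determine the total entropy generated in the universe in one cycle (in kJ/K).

ΔS_univ ≈ 0.00186 kJ/K

T_H = 1016 °C → 1016 + 273.15 = 1289.15 K.
T_C = 142 °F → (142 − 32) × 5/9 = 61.11 °C = 334.26 K.
W = η·Q_H = 0.5 × 2.58 = 1.290 kJ, so Q_C = Q_H − W = 1.290 kJ.
Reservoir entropy changes: ΔS_H = −Q_H/T_H = −2.58/1289.15 = -0.002001 kJ/K and ΔS_C = +Q_C/T_C = 1.290/334.26 = 0.003859 kJ/K.
ΔS_univ = −Q_H/T_H + Q_C/T_C = 0.00186 kJ/K (> 0, since η = 0.5 < η_Carnot = 0.741).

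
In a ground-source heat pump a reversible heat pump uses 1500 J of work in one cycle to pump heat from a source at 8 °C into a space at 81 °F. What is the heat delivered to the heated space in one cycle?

T_H = 81 °F → (81 − 32) × 5/9 = 27.22 °C = 300.37 K.
T_C = 8 °C → 8 + 273.15 = 281.15 K.
Reversible heating COP: COP_HP = T_H/(T_H − T_C) = 300.37/19.22 = 15.6263.
Q_H = COP_HP · W = 15.6263 × 1500 = 23400 J.

Q_H ≈ 23400 J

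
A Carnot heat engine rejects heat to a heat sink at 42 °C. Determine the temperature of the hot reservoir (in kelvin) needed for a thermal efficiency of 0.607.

T_H ≈ 801.9 K

T_C = 42 °C → 42 + 273.15 = 315.15 K.
From η = 1 − T_C/T_H, solving for T_H gives T_H = T_C/(1 − η) = 315.15/(1 − 0.607) = 801.9 K.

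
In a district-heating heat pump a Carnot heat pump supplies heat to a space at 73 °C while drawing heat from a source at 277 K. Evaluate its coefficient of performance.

T_H = 73 °C → 73 + 273.15 = 346.15 K.
For a reversible heat pump, COP_HP = T_H/(T_H − T_C) = 346.15/(346.15 − 277.00) = 5.01.

COP_HP ≈ 5.01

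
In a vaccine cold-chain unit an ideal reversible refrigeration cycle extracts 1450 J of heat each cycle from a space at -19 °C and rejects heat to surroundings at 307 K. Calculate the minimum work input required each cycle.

T_C = -19 °C → -19 + 273.15 = 254.15 K.
Carnot COP: COP_R = T_C/(T_H − T_C) = 254.15/52.85 = 4.8089.
W = Q_C/COP_R = 1450/4.8089 = 302 J.

W_in ≈ 302 J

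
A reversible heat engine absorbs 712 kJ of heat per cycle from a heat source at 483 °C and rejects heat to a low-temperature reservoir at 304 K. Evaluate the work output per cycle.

W ≈ 426 kJ

T_H = 483 °C → 483 + 273.15 = 756.15 K.
Since the cycle is reversible, η = 1 − T_C/T_H = 1 − 304.00/756.15 = 0.5980.
W = η·Q_H = 0.5980 × 712 = 426 kJ.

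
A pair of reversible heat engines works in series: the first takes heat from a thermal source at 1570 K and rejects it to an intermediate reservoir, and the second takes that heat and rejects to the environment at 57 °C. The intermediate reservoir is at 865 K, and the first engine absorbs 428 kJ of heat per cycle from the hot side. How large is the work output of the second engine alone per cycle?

T_C = 57 °C → 57 + 273.15 = 330.15 K.
Heat entering the second stage: Q_m = Q_H·(T_m/T_H) = 428 × 865.00/1570.00 = 235.8 kJ.
Second-stage efficiency η₂ = 1 − T_C/T_m = 1 − 330.15/865.00 = 0.6183, so W₂ = η₂·Q_m = 145.8 kJ.

W₂ ≈ 145.8 kJ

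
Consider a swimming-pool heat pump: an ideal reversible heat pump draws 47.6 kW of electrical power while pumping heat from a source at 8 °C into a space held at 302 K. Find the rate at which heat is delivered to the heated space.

Q̇_H ≈ 689 kW

T_C = 8 °C → 8 + 273.15 = 281.15 K.
Reversible heating COP: COP_HP = T_H/(T_H − T_C) = 302.00/20.85 = 14.4844.
Q_H = COP_HP · W = 14.4844 × 47.6 = 689 kW.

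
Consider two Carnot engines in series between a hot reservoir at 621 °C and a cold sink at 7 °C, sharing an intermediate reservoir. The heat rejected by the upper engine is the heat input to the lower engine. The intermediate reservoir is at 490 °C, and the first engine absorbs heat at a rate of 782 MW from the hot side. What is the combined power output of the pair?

Ẇ_total ≈ 537 MW

T_H = 621 °C → 621 + 273.15 = 894.15 K.
T_C = 7 °C → 7 + 273.15 = 280.15 K.
Two reversible stages in series are equivalent to a single Carnot engine between T_H and T_C, so η_total = 1 − T_C/T_H = 1 − 280.15/894.15 = 0.6867.
W_total = η_total · Q_H = 0.6867 × 782 = 537 MW.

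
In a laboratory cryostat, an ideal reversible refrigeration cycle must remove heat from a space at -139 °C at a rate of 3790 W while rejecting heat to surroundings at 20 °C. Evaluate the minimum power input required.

Ẇ_in ≈ 4490 W

T_H = 20 °C → 20 + 273.15 = 293.15 K.
T_C = -139 °C → -139 + 273.15 = 134.15 K.
COP_R = T_C/(T_H − T_C) = 134.15/159.00 = 0.8437.
W = Q_C/COP_R = 3790/0.8437 = 4490 W.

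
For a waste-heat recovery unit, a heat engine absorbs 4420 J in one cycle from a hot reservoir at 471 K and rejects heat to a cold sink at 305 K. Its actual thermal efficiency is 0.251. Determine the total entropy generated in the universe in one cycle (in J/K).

ΔS_univ ≈ 1.47 J/K

W = η·Q_H = 0.251 × 4420 = 1109 J, so Q_C = Q_H − W = 3311 J.
Entropy balance on the reservoirs: −Q_H/T_H = -9.384 J/K, +Q_C/T_C = 10.85 J/K.
ΔS_univ = −Q_H/T_H + Q_C/T_C = 1.47 J/K (> 0, since η = 0.251 < η_Carnot = 0.352).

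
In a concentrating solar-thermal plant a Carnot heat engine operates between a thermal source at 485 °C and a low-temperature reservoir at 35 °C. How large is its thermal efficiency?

η ≈ 0.594

T_H = 485 °C → 485 + 273.15 = 758.15 K.
T_C = 35 °C → 35 + 273.15 = 308.15 K.
Since the cycle is reversible, η = 1 − T_C/T_H = 1 − 308.15/758.15 = 0.594.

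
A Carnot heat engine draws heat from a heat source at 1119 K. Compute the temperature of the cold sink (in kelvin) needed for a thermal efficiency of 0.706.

From η = 1 − T_C/T_H, T_C = T_H·(1 − η) = 1119.00 × (1 − 0.706) = 329 K.

T_C ≈ 329 K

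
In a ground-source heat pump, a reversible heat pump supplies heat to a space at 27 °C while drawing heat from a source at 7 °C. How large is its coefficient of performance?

T_H = 27 °C → 27 + 273.15 = 300.15 K.
T_C = 7 °C → 7 + 273.15 = 280.15 K.
For a reversible heat pump, COP_HP = T_H/(T_H − T_C) = 300.15/(300.15 − 280.15) = 15.01.

COP_HP ≈ 15.01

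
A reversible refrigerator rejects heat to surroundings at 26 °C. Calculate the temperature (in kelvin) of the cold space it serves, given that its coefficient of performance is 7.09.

T_H = 26 °C → 26 + 273.15 = 299.15 K.
COP_R = T_C/(T_H − T_C) ⇒ T_C = T_H·COP_R/(1 + COP_R) = 299.15 × 7.09/(1 + 7.09) = 262 K.

T_C ≈ 262 K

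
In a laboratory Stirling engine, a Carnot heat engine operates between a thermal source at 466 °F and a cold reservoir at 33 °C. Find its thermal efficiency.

T_H = 466 °F → (466 − 32) × 5/9 = 241.11 °C = 514.26 K.
T_C = 33 °C → 33 + 273.15 = 306.15 K.
Since the cycle is reversible, η = 1 − T_C/T_H = 1 − 306.15/514.26 = 0.4047.

η ≈ 0.4047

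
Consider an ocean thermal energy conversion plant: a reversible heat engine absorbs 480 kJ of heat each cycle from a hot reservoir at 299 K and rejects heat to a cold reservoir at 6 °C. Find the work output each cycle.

W ≈ 31.9 kJ

T_C = 6 °C → 6 + 273.15 = 279.15 K.
Since the cycle is reversible, η = 1 − T_C/T_H = 1 − 279.15/299.00 = 0.0664.
W = η·Q_H = 0.0664 × 480 = 31.9 kJ.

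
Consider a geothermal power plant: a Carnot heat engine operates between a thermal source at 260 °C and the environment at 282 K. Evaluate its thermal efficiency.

η ≈ 0.471

T_H = 260 °C → 260 + 273.15 = 533.15 K.
Carnot efficiency: η = 1 − T_C/T_H = 1 − 282.00/533.15 = 0.471.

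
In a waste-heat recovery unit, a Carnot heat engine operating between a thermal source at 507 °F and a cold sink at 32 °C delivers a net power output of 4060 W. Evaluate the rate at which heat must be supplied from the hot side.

T_H = 507 °F → (507 − 32) × 5/9 = 263.89 °C = 537.04 K.
T_C = 32 °C → 32 + 273.15 = 305.15 K.
Carnot efficiency: η = 1 − T_C/T_H = 1 − 305.15/537.04 = 0.4318.
Q_H = W/η = 4060/0.4318 = 9400 W.

Q̇_H ≈ 9400 W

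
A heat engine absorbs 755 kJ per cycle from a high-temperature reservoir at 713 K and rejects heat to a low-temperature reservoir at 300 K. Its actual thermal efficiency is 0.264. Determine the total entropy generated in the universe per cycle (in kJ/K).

ΔS_univ ≈ 0.7934 kJ/K

W = η·Q_H = 0.264 × 755 = 199.3 kJ, so Q_C = Q_H − W = 555.7 kJ.
Reservoir entropy changes: ΔS_H = −Q_H/T_H = −755/713.00 = -1.059 kJ/K and ΔS_C = +Q_C/T_C = 555.7/300.00 = 1.852 kJ/K.
ΔS_univ = −Q_H/T_H + Q_C/T_C = 0.7934 kJ/K (> 0, since η = 0.264 < η_Carnot = 0.579).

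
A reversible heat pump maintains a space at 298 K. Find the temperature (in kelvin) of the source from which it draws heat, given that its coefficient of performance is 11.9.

T_C ≈ 273 K

COP_HP = T_H/(T_H − T_C) ⇒ T_C = T_H·(COP_HP − 1)/COP_HP = 298.00 × (11.9 − 1)/11.9 = 273 K.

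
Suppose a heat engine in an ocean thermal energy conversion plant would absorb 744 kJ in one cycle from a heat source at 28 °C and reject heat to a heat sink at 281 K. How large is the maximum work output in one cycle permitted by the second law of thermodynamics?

T_H = 28 °C → 28 + 273.15 = 301.15 K.
The upper bound on efficiency is η_max = 1 − T_C/T_H = 1 − 281.00/301.15 = 0.0669.
W_max = η_max · Q_H = 0.0669 × 744 = 49.8 kJ.

W_max ≈ 49.8 kJ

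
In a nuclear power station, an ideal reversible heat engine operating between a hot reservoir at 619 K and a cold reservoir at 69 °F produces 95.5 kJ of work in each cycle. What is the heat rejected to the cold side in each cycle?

Q_C ≈ 86.2 kJ

T_C = 69 °F → (69 − 32) × 5/9 = 20.56 °C = 293.71 K.
For a reversible engine, η = 1 − T_C/T_H = 1 − 293.71/619.00 = 0.5255.
Since Q_C/Q_H = T_C/T_H and Q_H = W/η, Q_C = W·T_C/(T_H − T_C) = 95.5 × 293.71/325.29 = 86.2 kJ.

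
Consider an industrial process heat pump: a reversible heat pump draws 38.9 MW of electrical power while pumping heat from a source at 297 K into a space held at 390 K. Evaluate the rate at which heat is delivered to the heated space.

Q̇_H ≈ 163.1 MW

The Carnot heat-pump COP is COP_HP = T_H/(T_H − T_C) = 390.00/93.00 = 4.1935.
Q_H = COP_HP · W = 4.1935 × 38.9 = 163.1 MW.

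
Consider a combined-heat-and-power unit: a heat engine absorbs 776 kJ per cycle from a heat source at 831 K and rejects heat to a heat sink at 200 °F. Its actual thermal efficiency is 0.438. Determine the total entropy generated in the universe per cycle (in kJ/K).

T_C = 200 °F → (200 − 32) × 5/9 = 93.33 °C = 366.48 K.
W = η·Q_H = 0.438 × 776 = 339.9 kJ, so Q_C = Q_H − W = 436.1 kJ.
Reservoir entropy changes: ΔS_H = −Q_H/T_H = −776/831.00 = -0.9338 kJ/K and ΔS_C = +Q_C/T_C = 436.1/366.48 = 1.190 kJ/K.
ΔS_univ = −Q_H/T_H + Q_C/T_C = 0.256 kJ/K (> 0, since η = 0.438 < η_Carnot = 0.559).

ΔS_univ ≈ 0.256 kJ/K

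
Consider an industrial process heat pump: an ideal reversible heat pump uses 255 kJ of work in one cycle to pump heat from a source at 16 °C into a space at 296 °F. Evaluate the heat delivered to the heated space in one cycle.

Q_H ≈ 819.3 kJ

T_H = 296 °F → (296 − 32) × 5/9 = 146.67 °C = 419.82 K.
T_C = 16 °C → 16 + 273.15 = 289.15 K.
COP_HP = T_H/(T_H − T_C) = 419.82/130.67 = 3.2129.
Q_H = COP_HP · W = 3.2129 × 255 = 819.3 kJ.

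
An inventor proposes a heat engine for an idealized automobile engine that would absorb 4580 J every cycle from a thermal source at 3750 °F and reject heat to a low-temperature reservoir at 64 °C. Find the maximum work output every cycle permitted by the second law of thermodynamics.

T_H = 3750 °F → (3750 − 32) × 5/9 = 2065.56 °C = 2338.71 K.
T_C = 64 °C → 64 + 273.15 = 337.15 K.
The upper bound on efficiency is η_max = 1 − T_C/T_H = 1 − 337.15/2338.71 = 0.8558.
W_max = η_max · Q_H = 0.8558 × 4580 = 3920 J.

W_max ≈ 3920 J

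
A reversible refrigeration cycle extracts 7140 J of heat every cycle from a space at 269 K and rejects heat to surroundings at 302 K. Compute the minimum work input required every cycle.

W_in ≈ 875.9 J

Carnot COP: COP_R = T_C/(T_H − T_C) = 269.00/33.00 = 8.1515.
W = Q_C/COP_R = 7140/8.1515 = 875.9 J.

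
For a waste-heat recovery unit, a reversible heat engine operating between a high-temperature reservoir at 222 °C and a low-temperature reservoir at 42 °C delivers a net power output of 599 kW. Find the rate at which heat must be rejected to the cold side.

Q̇_C ≈ 1050 kW

T_H = 222 °C → 222 + 273.15 = 495.15 K.
T_C = 42 °C → 42 + 273.15 = 315.15 K.
η_rev = 1 − T_C/T_H = 1 − 315.15/495.15 = 0.3635.
Since Q_C/Q_H = T_C/T_H and Q_H = W/η, Q_C = W·T_C/(T_H − T_C) = 599 × 315.15/180.00 = 1050 kW.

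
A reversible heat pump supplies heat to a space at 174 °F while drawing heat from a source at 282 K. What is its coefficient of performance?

COP_HP ≈ 5.03

T_H = 174 °F → (174 − 32) × 5/9 = 78.89 °C = 352.04 K.
For a reversible heat pump, COP_HP = T_H/(T_H − T_C) = 352.04/(352.04 − 282.00) = 5.03.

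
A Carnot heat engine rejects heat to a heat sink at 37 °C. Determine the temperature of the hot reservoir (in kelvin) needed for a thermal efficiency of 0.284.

T_C = 37 °C → 37 + 273.15 = 310.15 K.
From η = 1 − T_C/T_H, solving for T_H gives T_H = T_C/(1 − η) = 310.15/(1 − 0.284) = 433.2 K.

T_H ≈ 433.2 K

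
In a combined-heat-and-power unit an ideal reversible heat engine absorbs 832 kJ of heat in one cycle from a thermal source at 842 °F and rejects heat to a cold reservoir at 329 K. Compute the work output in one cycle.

W ≈ 453.5 kJ

T_H = 842 °F → (842 − 32) × 5/9 = 450.00 °C = 723.15 K.
The Carnot efficiency is η = 1 − T_C/T_H = 1 − 329.00/723.15 = 0.5450.
W = η·Q_H = 0.5450 × 832 = 453.5 kJ.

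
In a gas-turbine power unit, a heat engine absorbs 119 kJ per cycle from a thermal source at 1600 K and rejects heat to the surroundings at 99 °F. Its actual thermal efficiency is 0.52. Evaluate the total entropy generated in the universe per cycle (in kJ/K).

ΔS_univ ≈ 0.1097 kJ/K

T_C = 99 °F → (99 − 32) × 5/9 = 37.22 °C = 310.37 K.
W = η·Q_H = 0.52 × 119 = 61.88 kJ, so Q_C = Q_H − W = 57.12 kJ.
The hot reservoir loses entropy Q_H/T_H = 119/1600.00 = 0.07437 kJ/K; the cold reservoir gains Q_C/T_C = 57.12/310.37 = 0.1840 kJ/K.
ΔS_univ = −Q_H/T_H + Q_C/T_C = 0.1097 kJ/K (> 0, since η = 0.52 < η_Carnot = 0.806).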